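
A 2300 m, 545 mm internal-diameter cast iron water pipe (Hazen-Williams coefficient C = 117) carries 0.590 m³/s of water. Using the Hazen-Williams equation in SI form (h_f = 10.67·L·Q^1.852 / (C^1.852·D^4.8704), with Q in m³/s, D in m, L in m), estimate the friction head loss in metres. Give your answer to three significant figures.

h_f ≈ 26.2 m

h_f = 10.67·2300·0.590^1.852 / (117^1.852·0.545^4.8704) = 26.25 m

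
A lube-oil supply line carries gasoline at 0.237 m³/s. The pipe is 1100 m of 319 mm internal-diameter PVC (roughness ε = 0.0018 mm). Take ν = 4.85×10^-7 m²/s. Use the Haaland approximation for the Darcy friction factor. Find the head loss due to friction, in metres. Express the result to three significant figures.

h_f ≈ 16.3 m

V = 4Q/(πD²) = 4·0.237/(π·0.319²) = 2.965 m/s
Re = VD/ν = 2.965·0.319/4.85×10^-7 = 1.95×10^6 → turbulent
ε/D = 0.0018/319 = 5.64×10^-6
Haaland: f = 0.01054
h_f = f(L/D)V²/(2g) = 0.01054·(1100/0.319)·2.965²/(2·9.81) = 16.30 m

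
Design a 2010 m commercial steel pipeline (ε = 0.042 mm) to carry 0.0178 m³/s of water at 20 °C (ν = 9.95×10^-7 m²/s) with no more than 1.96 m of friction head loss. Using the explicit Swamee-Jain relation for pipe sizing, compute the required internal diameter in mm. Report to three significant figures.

Swamee-Jain (Type III): D = 0.66·[ε^1.25·(LQ²/(gh_f))^4.75 + ν·Q^9.4·(L/(gh_f))^5.2]^0.04
LQ²/(gh_f) = 0.03312; L/(gh_f) = 104.5
Term 1 = ε^1.25·(…)^4.75 = 3.16×10^-13; Term 2 = ν·Q^9.4·(…)^5.2 = 1.13×10^-12
D = 0.66·(3.16×10^-13 + 1.13×10^-12)^0.04 = 0.2218 m = 222 mm
Check: V = 0.461 m/s, Re = 1.03×10^5, f = 0.01885, h_f = 1.85 m ≈ 1.96 m ✓

D ≈ 222 mm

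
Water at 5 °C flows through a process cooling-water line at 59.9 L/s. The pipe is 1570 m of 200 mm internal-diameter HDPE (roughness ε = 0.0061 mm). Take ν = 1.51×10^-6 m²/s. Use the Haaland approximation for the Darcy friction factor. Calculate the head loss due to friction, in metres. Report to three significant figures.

V = 4Q/(πD²) = 4·0.0599/(π·0.200²) = 1.907 m/s
Re = VD/ν = 1.907·0.200/1.51×10^-6 = 2.53×10^5 → turbulent
ε/D = 0.0061/200 = 3.05×10^-5
Haaland: f = 0.01505
h_f = f(L/D)V²/(2g) = 0.01505·(1570/0.200)·1.907²/(2·9.81) = 21.89 m

h_f ≈ 21.9 m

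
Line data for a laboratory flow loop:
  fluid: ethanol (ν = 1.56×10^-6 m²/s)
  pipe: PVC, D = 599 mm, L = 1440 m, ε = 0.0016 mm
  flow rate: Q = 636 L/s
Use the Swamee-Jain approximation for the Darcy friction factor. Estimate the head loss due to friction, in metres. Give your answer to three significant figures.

V = 4Q/(πD²) = 4·0.636/(π·0.599²) = 2.257 m/s
Re = VD/ν = 2.257·0.599/1.56×10^-6 = 8.67×10^5 → turbulent
ε/D = 0.0016/599 = 2.67×10^-6
Swamee-Jain: f = 0.01195
h_f = f(L/D)V²/(2g) = 0.01195·(1440/0.599)·2.257²/(2·9.81) = 7.460 m

h_f ≈ 7.46 m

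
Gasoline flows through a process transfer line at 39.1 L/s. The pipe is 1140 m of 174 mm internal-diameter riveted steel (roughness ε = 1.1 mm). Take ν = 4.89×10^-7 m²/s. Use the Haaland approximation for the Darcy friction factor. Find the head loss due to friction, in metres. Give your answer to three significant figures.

h_f ≈ 29.6 m

V = 4Q/(πD²) = 4·0.0391/(π·0.174²) = 1.644 m/s
Re = VD/ν = 1.644·0.174/4.89×10^-7 = 5.85×10^5 → turbulent
ε/D = 1.1/174 = 0.00632
Haaland: f = 0.03284
h_f = f(L/D)V²/(2g) = 0.03284·(1140/0.174)·1.644²/(2·9.81) = 29.65 m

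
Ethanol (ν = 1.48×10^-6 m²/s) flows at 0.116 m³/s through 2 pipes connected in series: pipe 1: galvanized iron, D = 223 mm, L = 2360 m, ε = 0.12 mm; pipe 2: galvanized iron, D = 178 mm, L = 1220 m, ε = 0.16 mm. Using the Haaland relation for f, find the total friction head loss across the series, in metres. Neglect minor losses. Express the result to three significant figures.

Pipe 1: V = 2.970 m/s, Re = 4.48×10^5, ε/D = 5.38×10^-4, f = 0.01790, h_1 = f(L/D)V²/2g = 85.18 m
Pipe 2: V = 4.662 m/s, Re = 5.61×10^5, ε/D = 8.99×10^-4, f = 0.01968, h_2 = f(L/D)V²/2g = 149.4 m
Series → Q common, losses add: H = Σh = 234.6 m

H ≈ 235 m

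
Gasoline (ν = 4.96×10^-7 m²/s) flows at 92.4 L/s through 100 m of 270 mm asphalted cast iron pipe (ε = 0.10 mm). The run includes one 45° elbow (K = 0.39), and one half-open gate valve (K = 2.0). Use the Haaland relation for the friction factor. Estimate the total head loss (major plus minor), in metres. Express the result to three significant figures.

H_L ≈ 1.12 m

V = 4Q/(πD²) = 1.614 m/s; V²/2g = 0.1327 m
Re = 8.78×10^5, ε/D = 3.70×10^-4 → f = 0.01628 (Haaland)
Major: h_f = f(L/D)·V²/2g = 0.01628·370.4·0.1327 = 0.8002 m
Minor: ΣK = 2.39; h_m = ΣK·V²/2g = 0.3173 m
Total H_L = 0.8002 + 0.3173 = 1.117 m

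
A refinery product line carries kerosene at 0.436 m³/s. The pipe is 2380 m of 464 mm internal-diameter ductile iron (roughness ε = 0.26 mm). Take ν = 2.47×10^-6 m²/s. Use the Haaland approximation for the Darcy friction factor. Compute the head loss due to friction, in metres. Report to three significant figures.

V = 4Q/(πD²) = 4·0.436/(π·0.464²) = 2.578 m/s
Re = VD/ν = 2.578·0.464/2.47×10^-6 = 4.84×10^5 → turbulent
ε/D = 0.26/464 = 5.60×10^-4
Haaland: f = 0.01797
h_f = f(L/D)V²/(2g) = 0.01797·(2380/0.464)·2.578²/(2·9.81) = 31.24 m

h_f ≈ 31.2 m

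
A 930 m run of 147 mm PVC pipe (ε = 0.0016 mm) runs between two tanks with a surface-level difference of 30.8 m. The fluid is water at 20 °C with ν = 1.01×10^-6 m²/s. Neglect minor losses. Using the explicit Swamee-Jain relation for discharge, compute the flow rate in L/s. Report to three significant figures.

Q ≈ 44.4 L/s

Swamee-Jain (Type II): Q = -0.965·√(gD⁵h_f/L)·ln[ε/(3.7D) + √(3.17ν²L/(gD³h_f))]
√(gD⁵h_f/L) = √(9.81·0.147⁵·30.8/930) = 0.004722
ε/(3.7D) = 2.94×10^-6; √(3.17ν²L/(gD³h_f)) = 5.60×10^-5
Q = -0.965·0.004722·ln(5.892×10^-5) = 0.04438 m³/s
Check: V = 2.62 m/s, Re = 3.81×10^5, f = 0.01390, h_f = 30.7 m ≈ 30.8 m ✓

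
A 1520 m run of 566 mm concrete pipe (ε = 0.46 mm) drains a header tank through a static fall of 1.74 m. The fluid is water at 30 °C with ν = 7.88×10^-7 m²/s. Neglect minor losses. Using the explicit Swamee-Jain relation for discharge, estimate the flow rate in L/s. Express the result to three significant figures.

Q ≈ 204 L/s

Swamee-Jain (Type II): Q = -0.965·√(gD⁵h_f/L)·ln[ε/(3.7D) + √(3.17ν²L/(gD³h_f))]
√(gD⁵h_f/L) = √(9.81·0.566⁵·1.74/1520) = 0.02554
ε/(3.7D) = 2.20×10^-4; √(3.17ν²L/(gD³h_f)) = 3.11×10^-5
Q = -0.965·0.02554·ln(2.507×10^-4) = 0.2043 m³/s
Check: V = 0.812 m/s, Re = 5.83×10^5, f = 0.01939, h_f = 1.75 m ≈ 1.74 m ✓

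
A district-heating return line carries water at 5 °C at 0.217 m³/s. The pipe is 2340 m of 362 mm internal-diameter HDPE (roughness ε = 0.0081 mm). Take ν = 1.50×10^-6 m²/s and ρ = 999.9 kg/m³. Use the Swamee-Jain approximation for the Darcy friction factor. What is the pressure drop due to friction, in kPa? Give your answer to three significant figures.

Δp ≈ 193 kPa

V = 4Q/(πD²) = 4·0.217/(π·0.362²) = 2.108 m/s
Re = VD/ν = 2.108·0.362/1.50×10^-6 = 5.09×10^5 → turbulent
ε/D = 0.0081/362 = 2.24×10^-5
Swamee-Jain: f = 0.01340
h_f = f(L/D)V²/(2g) = 0.01340·(2340/0.362)·2.108²/(2·9.81) = 19.63 m
Δp = ρg·h_f = 999.9·9.81·19.63 = 192.6 kPa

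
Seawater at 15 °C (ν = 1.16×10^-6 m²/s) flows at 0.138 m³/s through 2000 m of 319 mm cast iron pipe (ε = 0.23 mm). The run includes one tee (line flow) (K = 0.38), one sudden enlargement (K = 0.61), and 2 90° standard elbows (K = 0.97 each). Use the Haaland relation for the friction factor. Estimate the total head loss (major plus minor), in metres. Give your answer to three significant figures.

H_L ≈ 18.4 m

V = 4Q/(πD²) = 1.727 m/s; V²/2g = 0.1520 m
Re = 4.75×10^5, ε/D = 7.21×10^-4 → f = 0.01889 (Haaland)
Major: h_f = f(L/D)·V²/2g = 0.01889·6270·0.1520 = 17.99 m
Minor: ΣK = 2.93; h_m = ΣK·V²/2g = 0.4452 m
Total H_L = 17.99 + 0.4452 = 18.44 m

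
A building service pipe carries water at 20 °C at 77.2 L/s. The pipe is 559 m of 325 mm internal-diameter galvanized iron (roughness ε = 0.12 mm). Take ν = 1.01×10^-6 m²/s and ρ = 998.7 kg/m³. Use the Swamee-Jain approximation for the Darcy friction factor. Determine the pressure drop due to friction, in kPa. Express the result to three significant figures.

Δp ≈ 13.0 kPa

V = 4Q/(πD²) = 4·0.0772/(π·0.325²) = 0.9306 m/s
Re = VD/ν = 0.9306·0.325/1.01×10^-6 = 2.99×10^5 → turbulent
ε/D = 0.12/325 = 3.69×10^-4
Swamee-Jain: f = 0.01753
h_f = f(L/D)V²/(2g) = 0.01753·(559/0.325)·0.9306²/(2·9.81) = 1.331 m
Δp = ρg·h_f = 998.7·9.81·1.331 = 13.04 kPa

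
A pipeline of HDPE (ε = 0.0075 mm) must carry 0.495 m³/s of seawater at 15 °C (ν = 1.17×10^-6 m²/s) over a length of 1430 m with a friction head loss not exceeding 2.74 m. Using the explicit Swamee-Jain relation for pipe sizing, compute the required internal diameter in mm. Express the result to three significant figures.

Swamee-Jain (Type III): D = 0.66·[ε^1.25·(LQ²/(gh_f))^4.75 + ν·Q^9.4·(L/(gh_f))^5.2]^0.04
LQ²/(gh_f) = 13.04; L/(gh_f) = 53.20
Term 1 = ε^1.25·(…)^4.75 = 0.0777; Term 2 = ν·Q^9.4·(…)^5.2 = 1.49
D = 0.66·(0.0777 + 1.49)^0.04 = 0.6719 m = 672 mm
Check: V = 1.40 m/s, Re = 8.02×10^5, f = 0.01229, h_f = 2.60 m ≈ 2.74 m ✓

D ≈ 672 mm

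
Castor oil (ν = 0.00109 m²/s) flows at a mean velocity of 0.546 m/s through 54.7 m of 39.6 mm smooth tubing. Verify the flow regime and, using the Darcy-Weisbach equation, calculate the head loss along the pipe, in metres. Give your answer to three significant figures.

Re = VD/ν = 0.546·0.03960/0.00109 = 19.8 → laminar (Re < 2300)
f = 64/Re = 3.226
h_f = f(L/D)V²/(2g) = 3.226·(54.7/0.03960)·0.546²/(2·9.81) = 67.72 m

h_f ≈ 67.7 m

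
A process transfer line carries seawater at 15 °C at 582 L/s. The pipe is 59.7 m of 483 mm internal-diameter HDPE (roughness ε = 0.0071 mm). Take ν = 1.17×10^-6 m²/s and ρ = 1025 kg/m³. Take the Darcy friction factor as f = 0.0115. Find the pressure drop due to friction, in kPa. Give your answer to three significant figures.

V = 4Q/(πD²) = 4·0.582/(π·0.483²) = 3.176 m/s
h_f = f(L/D)V²/(2g) = 0.01150·(59.7/0.483)·3.176²/(2·9.81) = 0.7310 m
Δp = ρg·h_f = 1025·9.81·0.7310 = 7.350 kPa

Δp ≈ 7.35 kPa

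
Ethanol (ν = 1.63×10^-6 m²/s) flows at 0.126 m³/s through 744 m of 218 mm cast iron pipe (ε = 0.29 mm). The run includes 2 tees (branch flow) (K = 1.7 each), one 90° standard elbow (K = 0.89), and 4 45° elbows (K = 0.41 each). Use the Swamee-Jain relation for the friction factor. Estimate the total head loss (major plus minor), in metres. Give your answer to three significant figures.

V = 4Q/(πD²) = 3.376 m/s; V²/2g = 0.5808 m
Re = 4.51×10^5, ε/D = 0.00133 → f = 0.02174 (Swamee-Jain)
Major: h_f = f(L/D)·V²/2g = 0.02174·3413·0.5808 = 43.09 m
Minor: ΣK = 5.93; h_m = ΣK·V²/2g = 3.444 m
Total H_L = 43.09 + 3.444 = 46.54 m

H_L ≈ 46.5 m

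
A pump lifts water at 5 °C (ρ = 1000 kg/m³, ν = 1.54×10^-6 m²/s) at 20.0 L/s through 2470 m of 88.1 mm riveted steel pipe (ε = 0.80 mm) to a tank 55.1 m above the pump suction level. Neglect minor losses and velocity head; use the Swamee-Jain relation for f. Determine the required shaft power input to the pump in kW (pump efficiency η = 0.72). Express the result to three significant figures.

V = 4Q/(πD²) = 3.281 m/s; Re = 1.88×10^5; ε/D = 0.00908; f = 0.03720
h_f = f(L/D)V²/2g = 572.3 m
Total head H = z + h_f = 55.1 + 572.3 = 627.4 m
P_hyd = ρgQH = 1000·9.81·0.0200·627.4 = 123.1 kW
P_shaft = P_hyd/η = 123.1/0.72 = 171.0 kW

P_shaft ≈ 171 kW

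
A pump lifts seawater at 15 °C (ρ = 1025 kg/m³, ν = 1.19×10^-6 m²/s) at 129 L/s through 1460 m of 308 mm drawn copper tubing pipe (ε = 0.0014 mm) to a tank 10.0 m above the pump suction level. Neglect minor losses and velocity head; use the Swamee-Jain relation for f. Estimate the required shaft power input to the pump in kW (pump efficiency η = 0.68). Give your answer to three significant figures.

P_shaft ≈ 37.6 kW

V = 4Q/(πD²) = 1.731 m/s; Re = 4.48×10^5; ε/D = 4.55×10^-6; f = 0.01342
h_f = f(L/D)V²/2g = 9.720 m
Total head H = z + h_f = 10.0 + 9.720 = 19.72 m
P_hyd = ρgQH = 1025·9.81·0.129·19.72 = 25.58 kW
P_shaft = P_hyd/η = 25.58/0.68 = 37.62 kW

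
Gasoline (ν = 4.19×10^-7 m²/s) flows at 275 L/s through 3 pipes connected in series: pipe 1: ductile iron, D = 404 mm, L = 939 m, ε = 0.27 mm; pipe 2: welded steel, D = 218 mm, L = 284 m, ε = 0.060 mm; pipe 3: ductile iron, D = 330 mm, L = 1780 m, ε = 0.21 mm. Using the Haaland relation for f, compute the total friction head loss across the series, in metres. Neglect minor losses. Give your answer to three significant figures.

Pipe 1: V = 2.145 m/s, Re = 2.07×10^6, ε/D = 6.68×10^-4, f = 0.01805, h_1 = f(L/D)V²/2g = 9.842 m
Pipe 2: V = 7.368 m/s, Re = 3.83×10^6, ε/D = 2.75×10^-4, f = 0.01488, h_2 = f(L/D)V²/2g = 53.65 m
Pipe 3: V = 3.215 m/s, Re = 2.53×10^6, ε/D = 6.36×10^-4, f = 0.01783, h_3 = f(L/D)V²/2g = 50.66 m
Series → Q common, losses add: H = Σh = 114.2 m

H ≈ 114 m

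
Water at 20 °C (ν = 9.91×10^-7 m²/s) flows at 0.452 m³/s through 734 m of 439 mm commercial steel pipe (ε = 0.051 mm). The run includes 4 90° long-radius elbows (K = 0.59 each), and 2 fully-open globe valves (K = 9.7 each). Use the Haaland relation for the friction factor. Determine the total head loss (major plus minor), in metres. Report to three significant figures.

H_L ≈ 20.0 m

V = 4Q/(πD²) = 2.986 m/s; V²/2g = 0.4545 m
Re = 1.32×10^6, ε/D = 1.16×10^-4 → f = 0.01330 (Haaland)
Major: h_f = f(L/D)·V²/2g = 0.01330·1672·0.4545 = 10.11 m
Minor: ΣK = 21.8; h_m = ΣK·V²/2g = 9.890 m
Total H_L = 10.11 + 9.890 = 20.00 m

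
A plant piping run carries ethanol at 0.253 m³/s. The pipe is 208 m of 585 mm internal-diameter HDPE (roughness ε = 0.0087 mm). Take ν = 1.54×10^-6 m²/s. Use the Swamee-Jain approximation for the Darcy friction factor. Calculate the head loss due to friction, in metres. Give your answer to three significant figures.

V = 4Q/(πD²) = 4·0.253/(π·0.585²) = 0.9413 m/s
Re = VD/ν = 0.9413·0.585/1.54×10^-6 = 3.58×10^5 → turbulent
ε/D = 0.0087/585 = 1.49×10^-5
Swamee-Jain: f = 0.01411
h_f = f(L/D)V²/(2g) = 0.01411·(208/0.585)·0.9413²/(2·9.81) = 0.2265 m

h_f ≈ 0.226 m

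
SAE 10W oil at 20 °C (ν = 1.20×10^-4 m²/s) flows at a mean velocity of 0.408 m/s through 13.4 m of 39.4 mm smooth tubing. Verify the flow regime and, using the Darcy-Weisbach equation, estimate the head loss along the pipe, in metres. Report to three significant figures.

Re = VD/ν = 0.408·0.03940/1.20×10^-4 = 134 → laminar (Re < 2300)
f = 64/Re = 0.4778
h_f = f(L/D)V²/(2g) = 0.4778·(13.4/0.03940)·0.408²/(2·9.81) = 1.379 m

h_f ≈ 1.38 m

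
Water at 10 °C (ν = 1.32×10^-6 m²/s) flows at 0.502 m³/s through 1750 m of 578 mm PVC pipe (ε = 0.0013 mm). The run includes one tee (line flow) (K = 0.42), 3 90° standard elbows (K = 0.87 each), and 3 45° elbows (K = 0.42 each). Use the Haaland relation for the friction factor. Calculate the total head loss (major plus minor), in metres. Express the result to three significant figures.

V = 4Q/(πD²) = 1.913 m/s; V²/2g = 0.1866 m
Re = 8.38×10^5, ε/D = 2.25×10^-6 → f = 0.01197 (Haaland)
Major: h_f = f(L/D)·V²/2g = 0.01197·3028·0.1866 = 6.762 m
Minor: ΣK = 4.29; h_m = ΣK·V²/2g = 0.8003 m
Total H_L = 6.762 + 0.8003 = 7.562 m

H_L ≈ 7.56 m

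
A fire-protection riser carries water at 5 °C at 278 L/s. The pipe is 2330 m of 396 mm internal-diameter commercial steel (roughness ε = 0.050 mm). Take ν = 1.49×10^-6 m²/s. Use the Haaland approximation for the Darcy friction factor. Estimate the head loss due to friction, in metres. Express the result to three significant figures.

V = 4Q/(πD²) = 4·0.278/(π·0.396²) = 2.257 m/s
Re = VD/ν = 2.257·0.396/1.49×10^-6 = 6.00×10^5 → turbulent
ε/D = 0.050/396 = 1.26×10^-4
Haaland: f = 0.01429
h_f = f(L/D)V²/(2g) = 0.01429·(2330/0.396)·2.257²/(2·9.81) = 21.83 m

h_f ≈ 21.8 m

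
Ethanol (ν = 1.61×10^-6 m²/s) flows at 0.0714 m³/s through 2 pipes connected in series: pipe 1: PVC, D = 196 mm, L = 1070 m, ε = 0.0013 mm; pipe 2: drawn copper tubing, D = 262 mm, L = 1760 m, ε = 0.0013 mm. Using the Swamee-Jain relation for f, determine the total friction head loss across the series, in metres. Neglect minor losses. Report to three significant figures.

Pipe 1: V = 2.366 m/s, Re = 2.88×10^5, ε/D = 6.63×10^-6, f = 0.01456, h_1 = f(L/D)V²/2g = 22.69 m
Pipe 2: V = 1.324 m/s, Re = 2.16×10^5, ε/D = 4.96×10^-6, f = 0.01536, h_2 = f(L/D)V²/2g = 9.222 m
Series → Q common, losses add: H = Σh = 31.91 m

H ≈ 31.9 m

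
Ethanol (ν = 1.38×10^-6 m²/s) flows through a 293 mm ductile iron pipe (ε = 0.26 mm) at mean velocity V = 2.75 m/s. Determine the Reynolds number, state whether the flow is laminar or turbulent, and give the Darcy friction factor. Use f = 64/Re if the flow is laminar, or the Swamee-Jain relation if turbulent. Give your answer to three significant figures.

Re = VD/ν = 2.750·0.293/1.38×10^-6 = 5.84×10^5
Re > 4000 → turbulent; ε/D = 8.87×10^-4
Swamee-Jain: f = 0.01975

Re ≈ 5.84×10^5; turbulent; f ≈ 0.0198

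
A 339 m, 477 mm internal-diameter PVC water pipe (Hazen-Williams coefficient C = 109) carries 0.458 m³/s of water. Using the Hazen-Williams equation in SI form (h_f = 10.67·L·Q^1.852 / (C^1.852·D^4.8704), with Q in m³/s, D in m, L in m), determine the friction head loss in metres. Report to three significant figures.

h_f ≈ 5.28 m

h_f = 10.67·339·0.458^1.852 / (109^1.852·0.477^4.8704) = 5.281 m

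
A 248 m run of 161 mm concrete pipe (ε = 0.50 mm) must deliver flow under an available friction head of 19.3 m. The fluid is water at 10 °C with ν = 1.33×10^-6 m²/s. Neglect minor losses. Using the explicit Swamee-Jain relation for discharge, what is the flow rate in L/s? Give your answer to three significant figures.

Q ≈ 61.7 L/s

Swamee-Jain (Type II): Q = -0.965·√(gD⁵h_f/L)·ln[ε/(3.7D) + √(3.17ν²L/(gD³h_f))]
√(gD⁵h_f/L) = √(9.81·0.161⁵·19.3/248) = 0.009088
ε/(3.7D) = 8.39×10^-4; √(3.17ν²L/(gD³h_f)) = 4.20×10^-5
Q = -0.965·0.009088·ln(8.813×10^-4) = 0.06169 m³/s
Check: V = 3.03 m/s, Re = 3.67×10^5, f = 0.02691, h_f = 19.4 m ≈ 19.3 m ✓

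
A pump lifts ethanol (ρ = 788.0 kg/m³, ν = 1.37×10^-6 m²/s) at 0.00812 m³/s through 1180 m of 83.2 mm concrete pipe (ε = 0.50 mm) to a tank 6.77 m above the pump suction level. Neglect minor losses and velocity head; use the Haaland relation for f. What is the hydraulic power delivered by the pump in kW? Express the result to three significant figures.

P_hyd ≈ 3.77 kW

V = 4Q/(πD²) = 1.494 m/s; Re = 9.07×10^4; ε/D = 0.00601; f = 0.03303
h_f = f(L/D)V²/2g = 53.26 m
Total head H = z + h_f = 6.77 + 53.26 = 60.03 m
P_hyd = ρgQH = 788.0·9.81·0.00812·60.03 = 3.768 kW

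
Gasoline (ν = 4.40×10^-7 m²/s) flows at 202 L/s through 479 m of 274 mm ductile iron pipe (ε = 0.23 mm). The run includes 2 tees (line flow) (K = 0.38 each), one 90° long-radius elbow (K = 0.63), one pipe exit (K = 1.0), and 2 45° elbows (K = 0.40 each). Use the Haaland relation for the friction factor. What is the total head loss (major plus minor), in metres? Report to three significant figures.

H_L ≈ 21.8 m

V = 4Q/(πD²) = 3.426 m/s; V²/2g = 0.5982 m
Re = 2.13×10^6, ε/D = 8.39×10^-4 → f = 0.01901 (Haaland)
Major: h_f = f(L/D)·V²/2g = 0.01901·1748·0.5982 = 19.87 m
Minor: ΣK = 3.19; h_m = ΣK·V²/2g = 1.908 m
Total H_L = 19.87 + 1.908 = 21.78 m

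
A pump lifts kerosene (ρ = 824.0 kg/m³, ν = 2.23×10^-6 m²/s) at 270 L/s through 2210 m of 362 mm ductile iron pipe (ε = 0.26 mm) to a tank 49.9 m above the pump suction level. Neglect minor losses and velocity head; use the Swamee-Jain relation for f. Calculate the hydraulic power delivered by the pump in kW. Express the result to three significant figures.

P_hyd ≈ 198 kW

V = 4Q/(πD²) = 2.623 m/s; Re = 4.26×10^5; ε/D = 7.18×10^-4; f = 0.01914
h_f = f(L/D)V²/2g = 41.00 m
Total head H = z + h_f = 49.9 + 41.00 = 90.90 m
P_hyd = ρgQH = 824.0·9.81·0.270·90.90 = 198.4 kW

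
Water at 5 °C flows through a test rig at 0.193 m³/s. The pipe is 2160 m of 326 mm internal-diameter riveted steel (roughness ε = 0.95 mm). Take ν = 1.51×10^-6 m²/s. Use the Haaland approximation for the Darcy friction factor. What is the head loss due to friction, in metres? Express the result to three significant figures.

V = 4Q/(πD²) = 4·0.193/(π·0.326²) = 2.312 m/s
Re = VD/ν = 2.312·0.326/1.51×10^-6 = 4.99×10^5 → turbulent
ε/D = 0.95/326 = 0.00291
Haaland: f = 0.02625
h_f = f(L/D)V²/(2g) = 0.02625·(2160/0.326)·2.312²/(2·9.81) = 47.40 m

h_f ≈ 47.4 m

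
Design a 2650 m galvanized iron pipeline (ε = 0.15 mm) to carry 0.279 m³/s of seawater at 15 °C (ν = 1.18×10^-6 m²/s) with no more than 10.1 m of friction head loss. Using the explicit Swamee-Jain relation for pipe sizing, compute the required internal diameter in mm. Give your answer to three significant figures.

Swamee-Jain (Type III): D = 0.66·[ε^1.25·(LQ²/(gh_f))^4.75 + ν·Q^9.4·(L/(gh_f))^5.2]^0.04
LQ²/(gh_f) = 2.082; L/(gh_f) = 26.75
Term 1 = ε^1.25·(…)^4.75 = 5.41×10^-4; Term 2 = ν·Q^9.4·(…)^5.2 = 1.92×10^-4
D = 0.66·(5.41×10^-4 + 1.92×10^-4)^0.04 = 0.4945 m = 494 mm
Check: V = 1.45 m/s, Re = 6.09×10^5, f = 0.01619, h_f = 9.34 m ≈ 10.1 m ✓

D ≈ 494 mm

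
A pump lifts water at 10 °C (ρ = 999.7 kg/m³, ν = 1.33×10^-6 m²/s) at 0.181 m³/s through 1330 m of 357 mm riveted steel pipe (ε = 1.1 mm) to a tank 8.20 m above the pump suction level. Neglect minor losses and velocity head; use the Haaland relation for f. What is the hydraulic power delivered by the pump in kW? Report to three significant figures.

V = 4Q/(πD²) = 1.808 m/s; Re = 4.85×10^5; ε/D = 0.00308; f = 0.02666
h_f = f(L/D)V²/2g = 16.55 m
Total head H = z + h_f = 8.20 + 16.55 = 24.75 m
P_hyd = ρgQH = 999.7·9.81·0.181·24.75 = 43.94 kW

P_hyd ≈ 43.9 kW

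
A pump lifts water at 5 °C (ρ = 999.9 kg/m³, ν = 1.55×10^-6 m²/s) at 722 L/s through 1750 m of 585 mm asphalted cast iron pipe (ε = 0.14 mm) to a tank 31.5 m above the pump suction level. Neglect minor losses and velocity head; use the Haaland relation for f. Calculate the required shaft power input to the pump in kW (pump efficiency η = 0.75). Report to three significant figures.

P_shaft ≈ 453 kW

V = 4Q/(πD²) = 2.686 m/s; Re = 1.01×10^6; ε/D = 2.39×10^-4; f = 0.01501
h_f = f(L/D)V²/2g = 16.51 m
Total head H = z + h_f = 31.5 + 16.51 = 48.01 m
P_hyd = ρgQH = 999.9·9.81·0.722·48.01 = 340.0 kW
P_shaft = P_hyd/η = 340.0/0.75 = 453.4 kW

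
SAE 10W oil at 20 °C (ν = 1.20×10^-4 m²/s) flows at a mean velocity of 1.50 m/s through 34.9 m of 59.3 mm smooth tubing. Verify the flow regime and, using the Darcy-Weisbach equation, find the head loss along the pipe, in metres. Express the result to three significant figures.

h_f ≈ 5.83 m

Re = VD/ν = 1.50·0.05930/1.20×10^-4 = 741 → laminar (Re < 2300)
f = 64/Re = 0.08634
h_f = f(L/D)V²/(2g) = 0.08634·(34.9/0.05930)·1.50²/(2·9.81) = 5.827 m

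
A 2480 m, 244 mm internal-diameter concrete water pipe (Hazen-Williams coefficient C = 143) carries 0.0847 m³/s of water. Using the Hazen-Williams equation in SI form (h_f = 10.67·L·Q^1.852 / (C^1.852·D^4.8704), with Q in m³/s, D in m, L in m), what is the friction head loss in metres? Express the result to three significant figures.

h_f = 10.67·2480·0.0847^1.852 / (143^1.852·0.244^4.8704) = 26.86 m

h_f ≈ 26.9 m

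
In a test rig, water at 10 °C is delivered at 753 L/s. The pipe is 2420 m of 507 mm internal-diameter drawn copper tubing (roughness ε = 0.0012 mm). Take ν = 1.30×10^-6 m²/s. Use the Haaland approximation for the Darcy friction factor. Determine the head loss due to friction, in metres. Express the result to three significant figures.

V = 4Q/(πD²) = 4·0.753/(π·0.507²) = 3.730 m/s
Re = VD/ν = 3.730·0.507/1.30×10^-6 = 1.45×10^6 → turbulent
ε/D = 0.0012/507 = 2.37×10^-6
Haaland: f = 0.01094
h_f = f(L/D)V²/(2g) = 0.01094·(2420/0.507)·3.730²/(2·9.81) = 37.02 m

h_f ≈ 37.0 m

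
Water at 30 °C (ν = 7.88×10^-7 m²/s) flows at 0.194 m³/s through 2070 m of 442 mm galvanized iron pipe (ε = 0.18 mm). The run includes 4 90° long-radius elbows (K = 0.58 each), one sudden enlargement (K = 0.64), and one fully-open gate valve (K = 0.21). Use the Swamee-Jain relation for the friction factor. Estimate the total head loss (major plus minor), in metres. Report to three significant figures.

H_L ≈ 6.69 m

V = 4Q/(πD²) = 1.264 m/s; V²/2g = 0.08148 m
Re = 7.09×10^5, ε/D = 4.07×10^-4 → f = 0.01686 (Swamee-Jain)
Major: h_f = f(L/D)·V²/2g = 0.01686·4683·0.08148 = 6.435 m
Minor: ΣK = 3.17; h_m = ΣK·V²/2g = 0.2583 m
Total H_L = 6.435 + 0.2583 = 6.694 m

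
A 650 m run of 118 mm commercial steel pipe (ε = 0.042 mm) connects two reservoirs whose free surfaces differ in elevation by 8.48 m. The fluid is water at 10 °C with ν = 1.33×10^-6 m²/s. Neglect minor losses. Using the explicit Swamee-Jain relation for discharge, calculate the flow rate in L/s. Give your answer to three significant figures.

Q ≈ 13.6 L/s

Swamee-Jain (Type II): Q = -0.965·√(gD⁵h_f/L)·ln[ε/(3.7D) + √(3.17ν²L/(gD³h_f))]
√(gD⁵h_f/L) = √(9.81·0.118⁵·8.48/650) = 0.001711
ε/(3.7D) = 9.62×10^-5; √(3.17ν²L/(gD³h_f)) = 1.63×10^-4
Q = -0.965·0.001711·ln(2.595×10^-4) = 0.01363 m³/s
Check: V = 1.25 m/s, Re = 1.11×10^5, f = 0.01949, h_f = 8.50 m ≈ 8.48 m ✓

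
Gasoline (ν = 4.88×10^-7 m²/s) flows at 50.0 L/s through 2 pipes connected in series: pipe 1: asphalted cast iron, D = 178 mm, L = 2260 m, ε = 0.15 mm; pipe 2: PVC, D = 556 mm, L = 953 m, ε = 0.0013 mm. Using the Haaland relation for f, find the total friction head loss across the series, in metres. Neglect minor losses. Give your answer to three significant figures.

Pipe 1: V = 2.009 m/s, Re = 7.33×10^5, ε/D = 8.43×10^-4, f = 0.01929, h_1 = f(L/D)V²/2g = 50.39 m
Pipe 2: V = 0.2059 m/s, Re = 2.35×10^5, ε/D = 2.34×10^-6, f = 0.01504, h_2 = f(L/D)V²/2g = 0.05573 m
Series → Q common, losses add: H = Σh = 50.45 m

H ≈ 50.4 m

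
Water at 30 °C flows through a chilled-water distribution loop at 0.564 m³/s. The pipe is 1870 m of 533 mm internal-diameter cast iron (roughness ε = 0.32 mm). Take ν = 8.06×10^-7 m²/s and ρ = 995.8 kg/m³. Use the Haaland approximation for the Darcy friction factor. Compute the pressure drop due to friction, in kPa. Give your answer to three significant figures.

V = 4Q/(πD²) = 4·0.564/(π·0.533²) = 2.528 m/s
Re = VD/ν = 2.528·0.533/8.06×10^-7 = 1.67×10^6 → turbulent
ε/D = 0.32/533 = 6.00×10^-4
Haaland: f = 0.01768
h_f = f(L/D)V²/(2g) = 0.01768·(1870/0.533)·2.528²/(2·9.81) = 20.20 m
Δp = ρg·h_f = 995.8·9.81·20.20 = 197.3 kPa

Δp ≈ 197 kPa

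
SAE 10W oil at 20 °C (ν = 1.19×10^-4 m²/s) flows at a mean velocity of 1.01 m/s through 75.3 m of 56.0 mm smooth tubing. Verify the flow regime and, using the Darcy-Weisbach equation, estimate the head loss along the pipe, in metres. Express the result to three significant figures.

h_f ≈ 9.41 m

Re = VD/ν = 1.01·0.05600/1.19×10^-4 = 475 → laminar (Re < 2300)
f = 64/Re = 0.1347
h_f = f(L/D)V²/(2g) = 0.1347·(75.3/0.05600)·1.01²/(2·9.81) = 9.414 m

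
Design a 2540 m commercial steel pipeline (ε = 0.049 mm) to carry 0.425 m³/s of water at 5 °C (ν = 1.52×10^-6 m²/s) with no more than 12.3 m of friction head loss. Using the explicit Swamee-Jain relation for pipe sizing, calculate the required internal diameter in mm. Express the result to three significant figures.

D ≈ 538 mm

Swamee-Jain (Type III): D = 0.66·[ε^1.25·(LQ²/(gh_f))^4.75 + ν·Q^9.4·(L/(gh_f))^5.2]^0.04
LQ²/(gh_f) = 3.802; L/(gh_f) = 21.05
Term 1 = ε^1.25·(…)^4.75 = 0.00233; Term 2 = ν·Q^9.4·(…)^5.2 = 0.00371
D = 0.66·(0.00233 + 0.00371)^0.04 = 0.5380 m = 538 mm
Check: V = 1.87 m/s, Re = 6.62×10^5, f = 0.01392, h_f = 11.7 m ≈ 12.3 m ✓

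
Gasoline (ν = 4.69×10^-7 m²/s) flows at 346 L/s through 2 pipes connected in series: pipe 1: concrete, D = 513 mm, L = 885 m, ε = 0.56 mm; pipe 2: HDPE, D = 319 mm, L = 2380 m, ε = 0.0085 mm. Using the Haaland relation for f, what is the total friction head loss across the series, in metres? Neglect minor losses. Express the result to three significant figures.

H ≈ 81.4 m

Pipe 1: V = 1.674 m/s, Re = 1.83×10^6, ε/D = 0.00109, f = 0.02024, h_1 = f(L/D)V²/2g = 4.987 m
Pipe 2: V = 4.329 m/s, Re = 2.94×10^6, ε/D = 2.66×10^-5, f = 0.01072, h_2 = f(L/D)V²/2g = 76.38 m
Series → Q common, losses add: H = Σh = 81.37 m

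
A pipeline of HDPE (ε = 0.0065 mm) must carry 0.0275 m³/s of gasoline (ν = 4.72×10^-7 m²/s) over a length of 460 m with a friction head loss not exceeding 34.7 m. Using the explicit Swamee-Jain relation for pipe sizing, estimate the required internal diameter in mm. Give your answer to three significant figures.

D ≈ 103 mm

Swamee-Jain (Type III): D = 0.66·[ε^1.25·(LQ²/(gh_f))^4.75 + ν·Q^9.4·(L/(gh_f))^5.2]^0.04
LQ²/(gh_f) = 0.001022; L/(gh_f) = 1.351
Term 1 = ε^1.25·(…)^4.75 = 2.05×10^-21; Term 2 = ν·Q^9.4·(…)^5.2 = 4.83×10^-21
D = 0.66·(2.05×10^-21 + 4.83×10^-21)^0.04 = 0.1030 m = 103 mm
Check: V = 3.30 m/s, Re = 7.20×10^5, f = 0.01339, h_f = 33.1 m ≈ 34.7 m ✓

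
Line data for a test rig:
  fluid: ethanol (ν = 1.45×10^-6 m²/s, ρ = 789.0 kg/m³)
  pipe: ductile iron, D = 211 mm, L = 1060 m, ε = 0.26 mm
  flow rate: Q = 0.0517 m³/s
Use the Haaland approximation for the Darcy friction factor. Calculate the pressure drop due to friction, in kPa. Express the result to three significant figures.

Δp ≈ 94.1 kPa

V = 4Q/(πD²) = 4·0.0517/(π·0.211²) = 1.479 m/s
Re = VD/ν = 1.479·0.211/1.45×10^-6 = 2.15×10^5 → turbulent
ε/D = 0.26/211 = 0.00123
Haaland: f = 0.02172
h_f = f(L/D)V²/(2g) = 0.02172·(1060/0.211)·1.479²/(2·9.81) = 12.16 m
Δp = ρg·h_f = 789.0·9.81·12.16 = 94.12 kPa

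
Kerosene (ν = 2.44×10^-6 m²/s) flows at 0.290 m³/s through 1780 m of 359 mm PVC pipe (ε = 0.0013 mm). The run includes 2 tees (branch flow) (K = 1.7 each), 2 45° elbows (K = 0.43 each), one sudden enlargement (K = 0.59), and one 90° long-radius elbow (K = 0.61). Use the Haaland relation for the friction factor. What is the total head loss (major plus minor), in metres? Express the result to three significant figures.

H_L ≈ 30.3 m

V = 4Q/(πD²) = 2.865 m/s; V²/2g = 0.4183 m
Re = 4.22×10^5, ε/D = 3.62×10^-6 → f = 0.01351 (Haaland)
Major: h_f = f(L/D)·V²/2g = 0.01351·4958·0.4183 = 28.02 m
Minor: ΣK = 5.46; h_m = ΣK·V²/2g = 2.284 m
Total H_L = 28.02 + 2.284 = 30.30 m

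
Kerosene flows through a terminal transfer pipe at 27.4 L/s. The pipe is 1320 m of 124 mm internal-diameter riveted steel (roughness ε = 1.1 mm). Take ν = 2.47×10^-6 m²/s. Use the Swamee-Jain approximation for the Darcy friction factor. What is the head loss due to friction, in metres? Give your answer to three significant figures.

h_f ≈ 104 m

V = 4Q/(πD²) = 4·0.0274/(π·0.124²) = 2.269 m/s
Re = VD/ν = 2.269·0.124/2.47×10^-6 = 1.14×10^5 → turbulent
ε/D = 1.1/124 = 0.00887
Swamee-Jain: f = 0.03721
h_f = f(L/D)V²/(2g) = 0.03721·(1320/0.124)·2.269²/(2·9.81) = 103.9 m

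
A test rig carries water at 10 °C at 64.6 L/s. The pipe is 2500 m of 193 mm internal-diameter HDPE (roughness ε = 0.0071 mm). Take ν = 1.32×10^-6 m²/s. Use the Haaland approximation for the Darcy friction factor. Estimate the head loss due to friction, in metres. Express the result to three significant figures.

h_f ≈ 46.6 m

V = 4Q/(πD²) = 4·0.0646/(π·0.193²) = 2.208 m/s
Re = VD/ν = 2.208·0.193/1.32×10^-6 = 3.23×10^5 → turbulent
ε/D = 0.0071/193 = 3.68×10^-5
Haaland: f = 0.01448
h_f = f(L/D)V²/(2g) = 0.01448·(2500/0.193)·2.208²/(2·9.81) = 46.62 m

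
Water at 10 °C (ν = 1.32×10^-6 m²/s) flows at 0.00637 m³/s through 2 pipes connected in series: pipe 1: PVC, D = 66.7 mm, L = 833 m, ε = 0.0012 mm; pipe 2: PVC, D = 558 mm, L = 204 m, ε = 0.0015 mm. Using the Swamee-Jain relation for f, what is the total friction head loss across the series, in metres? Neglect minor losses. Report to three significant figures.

H ≈ 38.7 m

Pipe 1: V = 1.823 m/s, Re = 9.21×10^4, ε/D = 1.80×10^-5, f = 0.01828, h_1 = f(L/D)V²/2g = 38.67 m
Pipe 2: V = 0.02605 m/s, Re = 1.10×10^4, ε/D = 2.69×10^-6, f = 0.03017, h_2 = f(L/D)V²/2g = 3.815×10^-4 m
Series → Q common, losses add: H = Σh = 38.67 m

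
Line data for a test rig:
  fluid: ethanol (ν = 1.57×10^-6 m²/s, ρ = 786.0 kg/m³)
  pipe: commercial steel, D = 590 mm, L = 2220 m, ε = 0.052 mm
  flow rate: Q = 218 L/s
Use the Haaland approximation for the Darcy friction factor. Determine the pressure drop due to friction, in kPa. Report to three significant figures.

Δp ≈ 14.2 kPa

V = 4Q/(πD²) = 4·0.218/(π·0.590²) = 0.7974 m/s
Re = VD/ν = 0.7974·0.590/1.57×10^-6 = 3.00×10^5 → turbulent
ε/D = 0.052/590 = 8.81×10^-5
Haaland: f = 0.01513
h_f = f(L/D)V²/(2g) = 0.01513·(2220/0.590)·0.7974²/(2·9.81) = 1.845 m
Δp = ρg·h_f = 786.0·9.81·1.845 = 14.22 kPa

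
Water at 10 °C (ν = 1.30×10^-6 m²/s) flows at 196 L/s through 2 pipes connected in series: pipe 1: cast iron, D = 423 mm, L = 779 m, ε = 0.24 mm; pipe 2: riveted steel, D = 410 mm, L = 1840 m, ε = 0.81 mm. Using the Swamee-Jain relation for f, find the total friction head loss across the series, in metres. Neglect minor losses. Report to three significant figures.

Pipe 1: V = 1.395 m/s, Re = 4.54×10^5, ε/D = 5.67×10^-4, f = 0.01827, h_1 = f(L/D)V²/2g = 3.336 m
Pipe 2: V = 1.485 m/s, Re = 4.68×10^5, ε/D = 0.00198, f = 0.02386, h_2 = f(L/D)V²/2g = 12.03 m
Series → Q common, losses add: H = Σh = 15.36 m

H ≈ 15.4 m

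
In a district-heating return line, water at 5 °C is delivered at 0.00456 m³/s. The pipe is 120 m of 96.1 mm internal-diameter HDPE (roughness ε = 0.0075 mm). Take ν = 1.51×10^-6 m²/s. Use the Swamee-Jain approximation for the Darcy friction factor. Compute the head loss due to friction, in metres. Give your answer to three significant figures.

V = 4Q/(πD²) = 4·0.00456/(π·0.0961²) = 0.6287 m/s
Re = VD/ν = 0.6287·0.0961/1.51×10^-6 = 4.00×10^4 → turbulent
ε/D = 0.0075/96.1 = 7.80×10^-5
Swamee-Jain: f = 0.02213
h_f = f(L/D)V²/(2g) = 0.02213·(120/0.0961)·0.6287²/(2·9.81) = 0.5565 m

h_f ≈ 0.557 m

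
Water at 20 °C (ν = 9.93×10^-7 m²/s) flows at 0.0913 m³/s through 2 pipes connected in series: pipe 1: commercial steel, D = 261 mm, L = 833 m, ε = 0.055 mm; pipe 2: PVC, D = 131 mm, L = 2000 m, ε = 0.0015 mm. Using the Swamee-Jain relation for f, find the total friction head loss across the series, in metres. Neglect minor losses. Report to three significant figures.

Pipe 1: V = 1.706 m/s, Re = 4.49×10^5, ε/D = 2.11×10^-4, f = 0.01576, h_1 = f(L/D)V²/2g = 7.465 m
Pipe 2: V = 6.774 m/s, Re = 8.94×10^5, ε/D = 1.15×10^-5, f = 0.01209, h_2 = f(L/D)V²/2g = 431.7 m
Series → Q common, losses add: H = Σh = 439.2 m

H ≈ 439 m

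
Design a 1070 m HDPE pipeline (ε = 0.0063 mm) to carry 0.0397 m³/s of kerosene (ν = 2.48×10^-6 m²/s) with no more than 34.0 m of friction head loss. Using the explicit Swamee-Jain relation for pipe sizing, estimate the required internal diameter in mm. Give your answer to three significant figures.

Swamee-Jain (Type III): D = 0.66·[ε^1.25·(LQ²/(gh_f))^4.75 + ν·Q^9.4·(L/(gh_f))^5.2]^0.04
LQ²/(gh_f) = 0.005056; L/(gh_f) = 3.208
Term 1 = ε^1.25·(…)^4.75 = 3.91×10^-18; Term 2 = ν·Q^9.4·(…)^5.2 = 7.17×10^-17
D = 0.66·(3.91×10^-18 + 7.17×10^-17)^0.04 = 0.1495 m = 150 mm
Check: V = 2.26 m/s, Re = 1.36×10^5, f = 0.01706, h_f = 31.8 m ≈ 34.0 m ✓

D ≈ 150 mm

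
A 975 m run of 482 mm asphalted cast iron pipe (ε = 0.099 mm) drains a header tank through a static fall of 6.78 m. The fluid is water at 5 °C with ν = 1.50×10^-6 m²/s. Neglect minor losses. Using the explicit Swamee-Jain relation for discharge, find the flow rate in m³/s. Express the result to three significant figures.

Swamee-Jain (Type II): Q = -0.965·√(gD⁵h_f/L)·ln[ε/(3.7D) + √(3.17ν²L/(gD³h_f))]
√(gD⁵h_f/L) = √(9.81·0.482⁵·6.78/975) = 0.04213
ε/(3.7D) = 5.55×10^-5; √(3.17ν²L/(gD³h_f)) = 3.06×10^-5
Q = -0.965·0.04213·ln(8.607×10^-5) = 0.3805 m³/s
Check: V = 2.09 m/s, Re = 6.70×10^5, f = 0.01521, h_f = 6.82 m ≈ 6.78 m ✓

Q ≈ 0.381 m³/s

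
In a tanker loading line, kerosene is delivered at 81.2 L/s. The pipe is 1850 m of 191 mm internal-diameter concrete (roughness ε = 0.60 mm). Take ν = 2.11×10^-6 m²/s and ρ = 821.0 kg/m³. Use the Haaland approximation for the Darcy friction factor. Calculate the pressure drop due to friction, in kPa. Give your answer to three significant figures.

Δp ≈ 863 kPa

V = 4Q/(πD²) = 4·0.0812/(π·0.191²) = 2.834 m/s
Re = VD/ν = 2.834·0.191/2.11×10^-6 = 2.57×10^5 → turbulent
ε/D = 0.60/191 = 0.00314
Haaland: f = 0.02702
h_f = f(L/D)V²/(2g) = 0.02702·(1850/0.191)·2.834²/(2·9.81) = 107.1 m
Δp = ρg·h_f = 821.0·9.81·107.1 = 862.8 kPa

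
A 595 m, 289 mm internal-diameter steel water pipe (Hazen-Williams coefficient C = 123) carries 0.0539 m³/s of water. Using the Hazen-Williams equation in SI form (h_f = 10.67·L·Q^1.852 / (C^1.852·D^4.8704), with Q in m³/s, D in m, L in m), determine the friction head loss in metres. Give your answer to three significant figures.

h_f = 10.67·595·0.0539^1.852 / (123^1.852·0.289^4.8704) = 1.617 m

h_f ≈ 1.62 m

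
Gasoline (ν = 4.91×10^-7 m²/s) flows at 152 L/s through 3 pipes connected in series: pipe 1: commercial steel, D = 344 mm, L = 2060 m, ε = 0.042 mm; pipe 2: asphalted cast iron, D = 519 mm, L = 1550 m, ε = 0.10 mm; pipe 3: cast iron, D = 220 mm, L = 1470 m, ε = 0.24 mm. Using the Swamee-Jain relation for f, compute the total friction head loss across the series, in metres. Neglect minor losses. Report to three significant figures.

H ≈ 123 m

Pipe 1: V = 1.635 m/s, Re = 1.15×10^6, ε/D = 1.22×10^-4, f = 0.01369, h_1 = f(L/D)V²/2g = 11.17 m
Pipe 2: V = 0.7185 m/s, Re = 7.59×10^5, ε/D = 1.93×10^-4, f = 0.01495, h_2 = f(L/D)V²/2g = 1.175 m
Pipe 3: V = 3.999 m/s, Re = 1.79×10^6, ε/D = 0.00109, f = 0.02028, h_3 = f(L/D)V²/2g = 110.4 m
Series → Q common, losses add: H = Σh = 122.8 m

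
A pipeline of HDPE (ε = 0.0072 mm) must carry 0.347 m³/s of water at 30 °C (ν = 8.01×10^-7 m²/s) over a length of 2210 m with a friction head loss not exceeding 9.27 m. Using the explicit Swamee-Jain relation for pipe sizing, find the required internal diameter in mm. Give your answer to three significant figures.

D ≈ 493 mm

Swamee-Jain (Type III): D = 0.66·[ε^1.25·(LQ²/(gh_f))^4.75 + ν·Q^9.4·(L/(gh_f))^5.2]^0.04
LQ²/(gh_f) = 2.926; L/(gh_f) = 24.30
Term 1 = ε^1.25·(…)^4.75 = 6.12×10^-5; Term 2 = ν·Q^9.4·(…)^5.2 = 6.14×10^-4
D = 0.66·(6.12×10^-5 + 6.14×10^-4)^0.04 = 0.4929 m = 493 mm
Check: V = 1.82 m/s, Re = 1.12×10^6, f = 0.01177, h_f = 8.90 m ≈ 9.27 m ✓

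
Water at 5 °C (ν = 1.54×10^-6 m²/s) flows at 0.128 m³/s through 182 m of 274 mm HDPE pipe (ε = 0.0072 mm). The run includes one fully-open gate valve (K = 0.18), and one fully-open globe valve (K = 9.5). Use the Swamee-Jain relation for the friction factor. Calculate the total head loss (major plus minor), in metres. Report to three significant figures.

H_L ≈ 4.57 m

V = 4Q/(πD²) = 2.171 m/s; V²/2g = 0.2402 m
Re = 3.86×10^5, ε/D = 2.63×10^-5 → f = 0.01407 (Swamee-Jain)
Major: h_f = f(L/D)·V²/2g = 0.01407·664.2·0.2402 = 2.245 m
Minor: ΣK = 9.68; h_m = ΣK·V²/2g = 2.325 m
Total H_L = 2.245 + 2.325 = 4.569 m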